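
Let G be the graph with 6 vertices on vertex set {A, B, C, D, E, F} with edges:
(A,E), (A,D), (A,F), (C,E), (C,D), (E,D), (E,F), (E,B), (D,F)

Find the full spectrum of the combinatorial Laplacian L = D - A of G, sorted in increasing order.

Degrees: deg(A) = 3, deg(B) = 1, deg(C) = 2, deg(D) = 4, deg(E) = 5, deg(F) = 3.
L = D − A with rows/columns ordered (A, B, C, D, E, F):
  [ 3,  0,  0, -1, -1, -1]
  [ 0,  1,  0,  0, -1,  0]
  [ 0,  0,  2, -1, -1,  0]
  [-1,  0, -1,  4, -1, -1]
  [-1, -1, -1, -1,  5, -1]
  [-1,  0,  0, -1, -1,  3]
Characteristic polynomial: det(λI − L) = λ(λ − 1)(λ − 2)(λ − 4)(λ − 5)(λ − 6).
Roots: λ = 0; (λ − 1) = 0 ⇒ λ = 1; (λ − 2) = 0 ⇒ λ = 2; (λ − 4) = 0 ⇒ λ = 4; (λ − 5) = 0 ⇒ λ = 5; (λ − 6) = 0 ⇒ λ = 6.
(Check: the roots sum (with multiplicity) to 18, matching trace L = Σdeg = 2·9 = 18.)
Laplacian eigenvalues (increasing order): [0.0, 1.0, 2.0, 4.0, 5.0, 6.0]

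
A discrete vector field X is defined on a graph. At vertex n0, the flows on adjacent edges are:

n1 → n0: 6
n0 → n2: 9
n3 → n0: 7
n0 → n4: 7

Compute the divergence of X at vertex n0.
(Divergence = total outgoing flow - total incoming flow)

Divergence = sum of outgoing flows = (-6) + 9 + (-7) + 7 = 3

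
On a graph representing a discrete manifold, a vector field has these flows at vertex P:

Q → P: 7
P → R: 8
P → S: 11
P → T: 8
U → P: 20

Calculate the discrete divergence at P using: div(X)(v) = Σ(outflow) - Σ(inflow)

Divergence = sum of outgoing flows = (-7) + 8 + 11 + 8 + (-20) = 0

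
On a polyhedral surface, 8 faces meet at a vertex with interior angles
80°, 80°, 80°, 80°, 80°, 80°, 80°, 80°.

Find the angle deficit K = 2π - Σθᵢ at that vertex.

Sum of angles = 640°. K = 360° - 640° = -280°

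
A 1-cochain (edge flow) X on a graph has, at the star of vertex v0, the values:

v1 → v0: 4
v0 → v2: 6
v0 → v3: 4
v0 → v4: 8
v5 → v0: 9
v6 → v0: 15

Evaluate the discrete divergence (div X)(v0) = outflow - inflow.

Divergence = sum of outgoing flows = (-4) + 6 + 4 + 8 + (-9) + (-15) = -10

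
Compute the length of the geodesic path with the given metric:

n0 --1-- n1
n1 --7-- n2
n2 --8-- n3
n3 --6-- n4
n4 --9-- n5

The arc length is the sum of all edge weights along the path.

Arc length = 1 + 7 + 8 + 6 + 9 = 31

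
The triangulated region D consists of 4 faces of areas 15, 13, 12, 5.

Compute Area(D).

15 + 13 + 12 + 5 = 45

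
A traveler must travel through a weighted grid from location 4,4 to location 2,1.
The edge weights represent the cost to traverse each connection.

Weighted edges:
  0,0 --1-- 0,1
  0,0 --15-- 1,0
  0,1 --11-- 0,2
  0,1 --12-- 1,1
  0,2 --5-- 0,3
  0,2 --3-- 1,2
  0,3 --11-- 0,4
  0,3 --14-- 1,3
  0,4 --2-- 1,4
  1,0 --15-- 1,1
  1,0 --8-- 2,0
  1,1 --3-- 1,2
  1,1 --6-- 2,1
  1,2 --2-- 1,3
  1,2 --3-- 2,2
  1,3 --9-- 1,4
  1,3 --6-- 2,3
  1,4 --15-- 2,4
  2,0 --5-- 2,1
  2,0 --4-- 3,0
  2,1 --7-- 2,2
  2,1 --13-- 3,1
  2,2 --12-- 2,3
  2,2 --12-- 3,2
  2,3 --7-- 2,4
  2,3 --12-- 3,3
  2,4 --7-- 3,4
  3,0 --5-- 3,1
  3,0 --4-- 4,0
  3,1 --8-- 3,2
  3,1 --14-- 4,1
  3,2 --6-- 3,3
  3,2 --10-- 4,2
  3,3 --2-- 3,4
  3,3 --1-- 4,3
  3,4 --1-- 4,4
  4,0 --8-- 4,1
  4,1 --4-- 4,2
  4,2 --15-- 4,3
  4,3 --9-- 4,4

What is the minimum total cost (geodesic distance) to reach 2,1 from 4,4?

Shortest path: 4,4 → 3,4 → 3,3 → 3,2 → 2,2 → 2,1, total weight = 28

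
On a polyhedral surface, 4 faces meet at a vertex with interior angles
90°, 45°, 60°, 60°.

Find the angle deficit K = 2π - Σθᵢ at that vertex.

Sum of angles = 255°. K = 360° - 255° = 105° = 7π/12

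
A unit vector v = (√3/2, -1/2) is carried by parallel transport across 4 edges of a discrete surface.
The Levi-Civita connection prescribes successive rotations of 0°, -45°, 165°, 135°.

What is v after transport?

Total rotation: 0° + (-45°) + 165° + 135° = 255° ≡ -105° (mod 360°). Final vector: (-0.7071, -0.7071)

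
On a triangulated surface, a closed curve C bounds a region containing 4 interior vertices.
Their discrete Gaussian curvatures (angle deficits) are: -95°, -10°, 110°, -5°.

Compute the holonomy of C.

Holonomy = total enclosed curvature = (-95°) + (-10°) + 110° + (-5°) = 0°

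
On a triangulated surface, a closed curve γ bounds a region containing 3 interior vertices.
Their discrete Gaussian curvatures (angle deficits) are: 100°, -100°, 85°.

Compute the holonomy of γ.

Holonomy = total enclosed curvature = 100° + (-100°) + 85° = 85°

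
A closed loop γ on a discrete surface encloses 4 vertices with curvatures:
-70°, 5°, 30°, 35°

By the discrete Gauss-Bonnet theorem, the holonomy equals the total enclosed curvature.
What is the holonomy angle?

Holonomy = total enclosed curvature = (-70°) + 5° + 30° + 35° = 0°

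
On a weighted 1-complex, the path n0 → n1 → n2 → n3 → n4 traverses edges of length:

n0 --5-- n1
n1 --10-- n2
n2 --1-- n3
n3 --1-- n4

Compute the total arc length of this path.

Arc length = 5 + 10 + 1 + 1 = 17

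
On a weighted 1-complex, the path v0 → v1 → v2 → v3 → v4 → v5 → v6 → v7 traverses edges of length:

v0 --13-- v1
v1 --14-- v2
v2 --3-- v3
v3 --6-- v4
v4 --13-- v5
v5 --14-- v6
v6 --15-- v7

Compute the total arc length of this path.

Arc length = 13 + 14 + 3 + 6 + 13 + 14 + 15 = 78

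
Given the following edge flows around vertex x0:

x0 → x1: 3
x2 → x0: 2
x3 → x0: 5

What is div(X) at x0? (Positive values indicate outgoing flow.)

Divergence = sum of outgoing flows = 3 + (-2) + (-5) = -4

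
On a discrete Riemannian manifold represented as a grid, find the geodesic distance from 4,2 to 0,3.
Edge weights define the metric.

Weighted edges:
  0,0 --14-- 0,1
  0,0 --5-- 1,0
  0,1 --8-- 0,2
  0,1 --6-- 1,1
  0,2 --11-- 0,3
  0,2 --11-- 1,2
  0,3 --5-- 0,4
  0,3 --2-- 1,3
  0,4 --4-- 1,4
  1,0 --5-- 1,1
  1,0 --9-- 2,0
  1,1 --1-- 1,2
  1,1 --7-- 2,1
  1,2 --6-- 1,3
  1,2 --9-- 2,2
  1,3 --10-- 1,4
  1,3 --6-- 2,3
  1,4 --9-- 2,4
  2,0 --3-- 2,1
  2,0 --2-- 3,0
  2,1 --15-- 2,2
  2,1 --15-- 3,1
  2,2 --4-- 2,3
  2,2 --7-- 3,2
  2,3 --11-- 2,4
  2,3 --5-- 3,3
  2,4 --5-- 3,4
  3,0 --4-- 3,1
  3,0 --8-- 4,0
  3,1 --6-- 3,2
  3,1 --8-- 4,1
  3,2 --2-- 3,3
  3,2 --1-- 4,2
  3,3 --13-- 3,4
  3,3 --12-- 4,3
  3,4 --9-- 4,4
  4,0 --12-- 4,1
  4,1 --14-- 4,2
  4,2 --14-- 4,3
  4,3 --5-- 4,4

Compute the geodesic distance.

Shortest path: 4,2 → 3,2 → 3,3 → 2,3 → 1,3 → 0,3, total weight = 16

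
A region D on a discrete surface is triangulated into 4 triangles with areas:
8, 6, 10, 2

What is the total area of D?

8 + 6 + 10 + 2 = 26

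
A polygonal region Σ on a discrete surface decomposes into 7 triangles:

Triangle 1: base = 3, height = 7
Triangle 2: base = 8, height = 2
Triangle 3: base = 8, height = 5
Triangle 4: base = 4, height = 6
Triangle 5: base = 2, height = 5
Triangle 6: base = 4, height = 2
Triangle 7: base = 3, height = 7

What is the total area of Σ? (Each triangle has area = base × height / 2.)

(1/2)×3×7 + (1/2)×8×2 + (1/2)×8×5 + (1/2)×4×6 + (1/2)×2×5 + (1/2)×4×2 + (1/2)×3×7 = 70.0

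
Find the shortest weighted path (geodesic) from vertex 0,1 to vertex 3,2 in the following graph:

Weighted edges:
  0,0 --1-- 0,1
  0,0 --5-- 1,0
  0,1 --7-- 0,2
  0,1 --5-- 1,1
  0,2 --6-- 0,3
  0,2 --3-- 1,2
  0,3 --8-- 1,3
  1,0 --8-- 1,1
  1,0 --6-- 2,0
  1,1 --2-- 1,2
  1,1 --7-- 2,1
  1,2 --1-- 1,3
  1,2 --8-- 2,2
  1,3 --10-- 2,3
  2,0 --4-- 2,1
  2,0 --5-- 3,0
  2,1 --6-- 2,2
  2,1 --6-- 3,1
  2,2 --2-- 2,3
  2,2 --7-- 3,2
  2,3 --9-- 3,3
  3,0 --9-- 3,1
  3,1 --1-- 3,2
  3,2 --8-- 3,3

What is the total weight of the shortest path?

Shortest path: 0,1 → 1,1 → 2,1 → 3,1 → 3,2, total weight = 19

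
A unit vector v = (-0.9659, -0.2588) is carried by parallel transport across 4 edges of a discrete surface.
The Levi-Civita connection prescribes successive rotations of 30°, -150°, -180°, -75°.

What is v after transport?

Total rotation: 30° + (-150°) + (-180°) + (-75°) = -375° ≡ -15° (mod 360°). Final vector: (-1, 0)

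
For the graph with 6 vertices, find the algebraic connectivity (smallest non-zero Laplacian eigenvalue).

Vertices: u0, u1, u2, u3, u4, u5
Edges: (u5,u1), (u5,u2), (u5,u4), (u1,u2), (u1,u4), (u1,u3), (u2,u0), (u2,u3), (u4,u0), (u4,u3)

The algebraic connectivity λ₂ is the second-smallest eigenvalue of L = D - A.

Degrees: deg(u0) = 2, deg(u1) = 4, deg(u2) = 4, deg(u3) = 3, deg(u4) = 4, deg(u5) = 3.
L = D − A with rows/columns ordered (u0, u1, u2, u3, u4, u5):
  [ 2,  0, -1,  0, -1,  0]
  [ 0,  4, -1, -1, -1, -1]
  [-1, -1,  4, -1,  0, -1]
  [ 0, -1, -1,  3, -1,  0]
  [-1, -1,  0, -1,  4, -1]
  [ 0, -1, -1,  0, -1,  3]
Characteristic polynomial: det(λI − L) = λ(λ − 2)(λ − 3)(λ − 4)(λ − 5)(λ − 6).
Roots: λ = 0; (λ − 2) = 0 ⇒ λ = 2; (λ − 3) = 0 ⇒ λ = 3; (λ − 4) = 0 ⇒ λ = 4; (λ − 5) = 0 ⇒ λ = 5; (λ − 6) = 0 ⇒ λ = 6.
(Check: the roots sum (with multiplicity) to 20, matching trace L = Σdeg = 2·10 = 20.)
Laplacian eigenvalues: [0.0, 2.0, 3.0, 4.0, 5.0, 6.0]. Algebraic connectivity (smallest non-zero eigenvalue) = 2.0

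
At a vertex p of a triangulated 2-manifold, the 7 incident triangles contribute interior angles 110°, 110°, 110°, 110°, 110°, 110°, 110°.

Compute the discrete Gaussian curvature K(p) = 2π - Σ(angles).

Sum of angles = 770°. K = 360° - 770° = -410° = -41π/18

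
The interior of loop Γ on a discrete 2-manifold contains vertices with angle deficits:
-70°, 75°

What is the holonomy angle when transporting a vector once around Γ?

Holonomy = total enclosed curvature = (-70°) + 75° = 5°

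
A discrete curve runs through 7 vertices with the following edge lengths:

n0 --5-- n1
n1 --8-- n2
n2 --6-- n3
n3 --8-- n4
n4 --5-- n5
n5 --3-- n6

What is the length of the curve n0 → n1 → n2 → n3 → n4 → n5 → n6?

Arc length = 5 + 8 + 6 + 8 + 5 + 3 = 35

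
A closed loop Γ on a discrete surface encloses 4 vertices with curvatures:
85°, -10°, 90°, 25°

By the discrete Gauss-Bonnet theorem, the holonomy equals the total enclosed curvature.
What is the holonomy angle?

Holonomy = total enclosed curvature = 85° + (-10°) + 90° + 25° = 190°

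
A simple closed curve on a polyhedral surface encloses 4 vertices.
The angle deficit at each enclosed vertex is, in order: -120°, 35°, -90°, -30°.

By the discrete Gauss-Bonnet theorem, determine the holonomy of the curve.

Holonomy = total enclosed curvature = (-120°) + 35° + (-90°) + (-30°) = -205°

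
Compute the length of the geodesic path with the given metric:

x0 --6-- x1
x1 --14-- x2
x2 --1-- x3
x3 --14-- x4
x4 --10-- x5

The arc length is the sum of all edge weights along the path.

Arc length = 6 + 14 + 1 + 14 + 10 = 45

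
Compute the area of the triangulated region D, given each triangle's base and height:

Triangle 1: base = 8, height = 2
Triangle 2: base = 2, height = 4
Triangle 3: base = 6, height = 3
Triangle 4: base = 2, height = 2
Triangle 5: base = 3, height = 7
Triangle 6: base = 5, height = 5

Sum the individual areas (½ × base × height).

(1/2)×8×2 + (1/2)×2×4 + (1/2)×6×3 + (1/2)×2×2 + (1/2)×3×7 + (1/2)×5×5 = 46.0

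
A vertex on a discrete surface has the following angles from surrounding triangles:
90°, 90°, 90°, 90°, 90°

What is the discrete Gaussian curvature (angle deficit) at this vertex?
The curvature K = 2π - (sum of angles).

Sum of angles = 450°. K = 360° - 450° = -90°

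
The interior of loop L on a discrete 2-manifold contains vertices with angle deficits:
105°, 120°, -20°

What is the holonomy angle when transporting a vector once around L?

Holonomy = total enclosed curvature = 105° + 120° + (-20°) = 205°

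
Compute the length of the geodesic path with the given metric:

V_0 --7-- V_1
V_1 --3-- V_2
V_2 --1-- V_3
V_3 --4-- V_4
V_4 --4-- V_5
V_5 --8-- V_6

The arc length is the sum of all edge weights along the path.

Arc length = 7 + 3 + 1 + 4 + 4 + 8 = 27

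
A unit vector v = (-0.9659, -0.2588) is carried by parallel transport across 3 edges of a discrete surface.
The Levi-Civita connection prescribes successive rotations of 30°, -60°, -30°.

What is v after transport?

Total rotation: 30° + (-60°) + (-30°) = -60°. Final vector: (-0.7071, 0.7071)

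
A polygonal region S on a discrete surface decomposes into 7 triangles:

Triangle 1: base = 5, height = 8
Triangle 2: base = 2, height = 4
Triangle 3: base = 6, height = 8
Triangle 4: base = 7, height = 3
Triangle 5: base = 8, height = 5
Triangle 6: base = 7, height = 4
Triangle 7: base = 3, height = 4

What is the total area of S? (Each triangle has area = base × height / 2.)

(1/2)×5×8 + (1/2)×2×4 + (1/2)×6×8 + (1/2)×7×3 + (1/2)×8×5 + (1/2)×7×4 + (1/2)×3×4 = 98.5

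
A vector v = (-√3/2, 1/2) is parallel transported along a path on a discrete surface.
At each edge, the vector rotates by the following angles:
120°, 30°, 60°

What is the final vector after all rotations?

Total rotation: 120° + 30° + 60° = 210° ≡ -150° (mod 360°). Final vector: (1, 0)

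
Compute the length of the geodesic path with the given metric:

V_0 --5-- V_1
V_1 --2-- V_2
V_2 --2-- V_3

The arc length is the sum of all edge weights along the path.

Arc length = 5 + 2 + 2 = 9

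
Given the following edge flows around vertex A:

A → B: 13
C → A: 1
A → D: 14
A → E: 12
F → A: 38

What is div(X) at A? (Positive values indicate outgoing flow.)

Divergence = sum of outgoing flows = 13 + (-1) + 14 + 12 + (-38) = 0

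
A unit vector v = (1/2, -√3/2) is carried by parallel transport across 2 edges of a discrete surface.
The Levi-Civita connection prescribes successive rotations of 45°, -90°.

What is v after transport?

Total rotation: 45° + (-90°) = -45°. Final vector: (-0.2588, -0.9659)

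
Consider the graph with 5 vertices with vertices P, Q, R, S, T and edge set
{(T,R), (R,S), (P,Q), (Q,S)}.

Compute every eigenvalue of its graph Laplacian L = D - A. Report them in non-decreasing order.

Degrees: deg(P) = 1, deg(Q) = 2, deg(R) = 2, deg(S) = 2, deg(T) = 1.
L = D − A with rows/columns ordered (P, Q, R, S, T):
  [ 1, -1,  0,  0,  0]
  [-1,  2,  0, -1,  0]
  [ 0,  0,  2, -1, -1]
  [ 0, -1, -1,  2,  0]
  [ 0,  0, -1,  0,  1]
Characteristic polynomial: det(λI − L) = λ(λ² − 3λ + 1)(λ² − 5λ + 5).
Roots: λ = 0; (λ² − 3λ + 1) = 0 ⇒ λ = (3 ± √5)/2 ≈ 0.382, 2.618; (λ² − 5λ + 5) = 0 ⇒ λ = (5 ± √5)/2 ≈ 1.382, 3.618.
(Check: the roots sum (with multiplicity) to 8, matching trace L = Σdeg = 2·4 = 8.)
Laplacian eigenvalues (increasing order): [0.0, 0.382, 1.382, 2.618, 3.618]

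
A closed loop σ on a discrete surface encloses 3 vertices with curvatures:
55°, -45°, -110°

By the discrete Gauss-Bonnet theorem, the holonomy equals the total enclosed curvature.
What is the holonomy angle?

Holonomy = total enclosed curvature = 55° + (-45°) + (-110°) = -100°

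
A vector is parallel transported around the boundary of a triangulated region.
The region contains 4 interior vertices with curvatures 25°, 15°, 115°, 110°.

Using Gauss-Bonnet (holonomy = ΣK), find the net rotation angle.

Holonomy = total enclosed curvature = 25° + 15° + 115° + 110° = 265°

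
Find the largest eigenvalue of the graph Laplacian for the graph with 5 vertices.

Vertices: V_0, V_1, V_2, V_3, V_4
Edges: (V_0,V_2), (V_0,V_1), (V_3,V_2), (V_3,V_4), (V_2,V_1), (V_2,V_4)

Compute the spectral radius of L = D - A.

Degrees: deg(V_0) = 2, deg(V_1) = 2, deg(V_2) = 4, deg(V_3) = 2, deg(V_4) = 2.
L = D − A with rows/columns ordered (V_0, V_1, V_2, V_3, V_4):
  [ 2, -1, -1,  0,  0]
  [-1,  2, -1,  0,  0]
  [-1, -1,  4, -1, -1]
  [ 0,  0, -1,  2, -1]
  [ 0,  0, -1, -1,  2]
Characteristic polynomial: det(λI − L) = λ(λ − 1)(λ − 3)²(λ − 5).
Roots: λ = 0; (λ − 1) = 0 ⇒ λ = 1; (λ − 3) = 0 ⇒ λ = 3 (multiplicity 2); (λ − 5) = 0 ⇒ λ = 5.
(Check: the roots sum (with multiplicity) to 12, matching trace L = Σdeg = 2·6 = 12.)
Laplacian eigenvalues: [0.0, 1.0, 3.0, 3.0, 5.0]. Largest eigenvalue (spectral radius) = 5.0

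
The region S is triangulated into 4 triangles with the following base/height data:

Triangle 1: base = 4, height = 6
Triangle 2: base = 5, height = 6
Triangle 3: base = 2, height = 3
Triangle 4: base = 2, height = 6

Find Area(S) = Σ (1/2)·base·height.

(1/2)×4×6 + (1/2)×5×6 + (1/2)×2×3 + (1/2)×2×6 = 36.0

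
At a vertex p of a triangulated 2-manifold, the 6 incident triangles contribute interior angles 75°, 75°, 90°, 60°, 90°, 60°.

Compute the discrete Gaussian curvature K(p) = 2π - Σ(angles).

Sum of angles = 450°. K = 360° - 450° = -90° = -π/2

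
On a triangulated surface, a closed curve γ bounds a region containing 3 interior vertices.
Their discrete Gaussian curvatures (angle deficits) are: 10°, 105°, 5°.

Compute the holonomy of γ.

Holonomy = total enclosed curvature = 10° + 105° + 5° = 120°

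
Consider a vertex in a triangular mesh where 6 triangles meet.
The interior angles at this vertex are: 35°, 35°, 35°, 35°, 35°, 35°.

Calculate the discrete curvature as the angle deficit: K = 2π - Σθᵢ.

Sum of angles = 210°. K = 360° - 210° = 150° = 5π/6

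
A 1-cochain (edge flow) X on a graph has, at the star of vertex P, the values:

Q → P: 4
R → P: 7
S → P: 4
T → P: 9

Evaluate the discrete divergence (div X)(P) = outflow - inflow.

Divergence = sum of outgoing flows = (-4) + (-7) + (-4) + (-9) = -24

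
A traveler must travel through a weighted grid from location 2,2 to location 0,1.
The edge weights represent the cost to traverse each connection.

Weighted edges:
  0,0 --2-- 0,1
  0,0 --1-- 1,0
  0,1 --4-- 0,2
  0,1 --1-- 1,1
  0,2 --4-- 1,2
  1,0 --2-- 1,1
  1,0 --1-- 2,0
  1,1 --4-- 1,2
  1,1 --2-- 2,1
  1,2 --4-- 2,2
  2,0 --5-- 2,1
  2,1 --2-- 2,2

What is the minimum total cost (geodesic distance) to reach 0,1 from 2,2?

Shortest path: 2,2 → 2,1 → 1,1 → 0,1, total weight = 5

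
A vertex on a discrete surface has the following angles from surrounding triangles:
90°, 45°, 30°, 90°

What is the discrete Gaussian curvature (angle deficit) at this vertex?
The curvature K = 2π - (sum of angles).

Sum of angles = 255°. K = 360° - 255° = 105°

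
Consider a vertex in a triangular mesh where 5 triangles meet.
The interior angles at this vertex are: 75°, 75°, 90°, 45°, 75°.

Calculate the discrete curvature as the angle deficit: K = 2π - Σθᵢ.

Sum of angles = 360°. K = 360° - 360° = 0°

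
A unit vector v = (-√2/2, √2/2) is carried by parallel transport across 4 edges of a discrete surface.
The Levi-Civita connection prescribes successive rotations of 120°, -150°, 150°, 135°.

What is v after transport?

Total rotation: 120° + (-150°) + 150° + 135° = 255° ≡ -105° (mod 360°). Final vector: (0.8660, 0.5000)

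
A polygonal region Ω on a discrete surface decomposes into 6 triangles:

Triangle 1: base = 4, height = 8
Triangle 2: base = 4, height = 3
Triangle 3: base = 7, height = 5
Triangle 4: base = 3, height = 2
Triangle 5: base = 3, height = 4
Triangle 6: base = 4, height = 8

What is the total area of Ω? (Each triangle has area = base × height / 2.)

(1/2)×4×8 + (1/2)×4×3 + (1/2)×7×5 + (1/2)×3×2 + (1/2)×3×4 + (1/2)×4×8 = 64.5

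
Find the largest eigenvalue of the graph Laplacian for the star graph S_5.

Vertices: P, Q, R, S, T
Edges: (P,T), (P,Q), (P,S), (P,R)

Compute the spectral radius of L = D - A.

The star S_5 is the complete bipartite graph K_{1,4} (one hub of degree 4, 4 leaves of degree 1). The Laplacian spectrum of K_{p,q} is 0, p (multiplicity q−1), q (multiplicity p−1), p+q. With p = 1, q = 4: 0 once, 1 with multiplicity 3, and 5 once. (Check: trace L = sum of degrees = 8 = 3·1 + 5.)
Laplacian eigenvalues: [0.0, 1.0, 1.0, 1.0, 5.0]. Largest eigenvalue (spectral radius) = 5.0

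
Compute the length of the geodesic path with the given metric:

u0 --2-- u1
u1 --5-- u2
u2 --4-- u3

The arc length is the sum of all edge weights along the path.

Arc length = 2 + 5 + 4 = 11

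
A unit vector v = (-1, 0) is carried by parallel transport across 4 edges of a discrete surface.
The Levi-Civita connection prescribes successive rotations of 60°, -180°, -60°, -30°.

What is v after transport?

Total rotation: 60° + (-180°) + (-60°) + (-30°) = -210° ≡ 150° (mod 360°). Final vector: (0.8660, -0.5000)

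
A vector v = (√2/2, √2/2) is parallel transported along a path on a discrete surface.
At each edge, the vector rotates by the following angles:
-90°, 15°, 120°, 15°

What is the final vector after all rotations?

Total rotation: (-90°) + 15° + 120° + 15° = 60°. Final vector: (-0.2588, 0.9659)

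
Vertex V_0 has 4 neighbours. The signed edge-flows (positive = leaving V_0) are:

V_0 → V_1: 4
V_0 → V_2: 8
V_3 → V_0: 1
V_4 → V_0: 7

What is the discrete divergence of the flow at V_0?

Divergence = sum of outgoing flows = 4 + 8 + (-1) + (-7) = 4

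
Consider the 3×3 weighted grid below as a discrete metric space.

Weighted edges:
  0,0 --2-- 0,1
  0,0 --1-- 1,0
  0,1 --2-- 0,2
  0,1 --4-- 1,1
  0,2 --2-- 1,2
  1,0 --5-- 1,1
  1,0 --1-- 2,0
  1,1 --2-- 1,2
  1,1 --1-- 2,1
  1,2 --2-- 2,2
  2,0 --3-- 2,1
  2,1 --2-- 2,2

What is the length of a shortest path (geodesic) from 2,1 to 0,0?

Shortest path: 2,1 → 2,0 → 1,0 → 0,0, total weight = 5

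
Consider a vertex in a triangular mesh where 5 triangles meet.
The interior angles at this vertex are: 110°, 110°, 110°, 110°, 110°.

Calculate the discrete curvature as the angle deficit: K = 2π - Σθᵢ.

Sum of angles = 550°. K = 360° - 550° = -190°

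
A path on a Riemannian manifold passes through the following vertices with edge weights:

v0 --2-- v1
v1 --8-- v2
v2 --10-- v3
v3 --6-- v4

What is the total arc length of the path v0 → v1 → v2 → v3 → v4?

Arc length = 2 + 8 + 10 + 6 = 26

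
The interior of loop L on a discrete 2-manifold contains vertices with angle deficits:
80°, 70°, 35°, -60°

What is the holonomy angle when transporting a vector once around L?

Holonomy = total enclosed curvature = 80° + 70° + 35° + (-60°) = 125°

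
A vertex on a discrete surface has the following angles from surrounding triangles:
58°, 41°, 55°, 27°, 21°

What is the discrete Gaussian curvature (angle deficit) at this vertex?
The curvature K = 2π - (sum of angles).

Sum of angles = 202°. K = 360° - 202° = 158° = 79π/90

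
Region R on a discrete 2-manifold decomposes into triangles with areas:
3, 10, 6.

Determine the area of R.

3 + 10 + 6 = 19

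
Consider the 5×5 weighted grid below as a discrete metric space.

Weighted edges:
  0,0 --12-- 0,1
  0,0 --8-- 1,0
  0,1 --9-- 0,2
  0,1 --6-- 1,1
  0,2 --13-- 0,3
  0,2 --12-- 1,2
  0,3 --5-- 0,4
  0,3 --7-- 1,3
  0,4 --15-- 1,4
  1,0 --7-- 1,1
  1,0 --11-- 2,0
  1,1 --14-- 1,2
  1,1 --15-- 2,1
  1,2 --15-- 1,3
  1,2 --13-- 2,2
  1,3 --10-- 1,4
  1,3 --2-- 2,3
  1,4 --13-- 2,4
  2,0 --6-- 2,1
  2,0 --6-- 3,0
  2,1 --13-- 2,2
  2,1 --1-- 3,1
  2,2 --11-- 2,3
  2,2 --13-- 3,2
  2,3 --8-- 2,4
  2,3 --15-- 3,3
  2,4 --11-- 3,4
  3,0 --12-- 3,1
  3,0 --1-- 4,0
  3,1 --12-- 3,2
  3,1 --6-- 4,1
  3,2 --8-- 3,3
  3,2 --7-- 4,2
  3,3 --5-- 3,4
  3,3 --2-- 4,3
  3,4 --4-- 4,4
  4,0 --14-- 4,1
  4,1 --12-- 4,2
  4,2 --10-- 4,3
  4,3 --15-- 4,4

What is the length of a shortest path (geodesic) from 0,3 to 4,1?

Shortest path: 0,3 → 1,3 → 2,3 → 2,2 → 2,1 → 3,1 → 4,1, total weight = 40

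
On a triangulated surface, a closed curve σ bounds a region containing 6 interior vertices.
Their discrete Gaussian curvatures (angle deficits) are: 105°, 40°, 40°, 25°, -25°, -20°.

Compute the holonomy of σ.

Holonomy = total enclosed curvature = 105° + 40° + 40° + 25° + (-25°) + (-20°) = 165°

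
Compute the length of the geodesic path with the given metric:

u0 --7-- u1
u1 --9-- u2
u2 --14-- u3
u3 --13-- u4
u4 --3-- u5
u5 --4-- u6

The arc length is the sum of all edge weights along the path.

Arc length = 7 + 9 + 14 + 13 + 3 + 4 = 50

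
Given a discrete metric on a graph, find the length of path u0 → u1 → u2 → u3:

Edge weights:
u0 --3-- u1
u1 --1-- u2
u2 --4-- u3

Arc length = 3 + 1 + 4 = 8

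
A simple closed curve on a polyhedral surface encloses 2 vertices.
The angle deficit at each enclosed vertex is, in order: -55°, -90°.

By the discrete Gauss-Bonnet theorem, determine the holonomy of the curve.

Holonomy = total enclosed curvature = (-55°) + (-90°) = -145°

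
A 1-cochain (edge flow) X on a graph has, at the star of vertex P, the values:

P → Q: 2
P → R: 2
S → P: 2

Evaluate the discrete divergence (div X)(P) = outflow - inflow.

Divergence = sum of outgoing flows = 2 + 2 + (-2) = 2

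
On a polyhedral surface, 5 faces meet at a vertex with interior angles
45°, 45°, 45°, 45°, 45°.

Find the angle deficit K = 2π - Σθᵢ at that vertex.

Sum of angles = 225°. K = 360° - 225° = 135°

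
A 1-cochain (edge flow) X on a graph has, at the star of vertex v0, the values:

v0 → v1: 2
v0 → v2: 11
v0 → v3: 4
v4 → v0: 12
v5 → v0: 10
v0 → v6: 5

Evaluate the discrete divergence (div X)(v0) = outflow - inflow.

Divergence = sum of outgoing flows = 2 + 11 + 4 + (-12) + (-10) + 5 = 0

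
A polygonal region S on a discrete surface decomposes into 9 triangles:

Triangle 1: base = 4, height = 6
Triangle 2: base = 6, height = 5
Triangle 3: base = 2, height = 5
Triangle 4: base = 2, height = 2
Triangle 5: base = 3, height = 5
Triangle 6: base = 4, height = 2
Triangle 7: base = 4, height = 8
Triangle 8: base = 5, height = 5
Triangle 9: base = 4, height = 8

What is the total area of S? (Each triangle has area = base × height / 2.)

(1/2)×4×6 + (1/2)×6×5 + (1/2)×2×5 + (1/2)×2×2 + (1/2)×3×5 + (1/2)×4×2 + (1/2)×4×8 + (1/2)×5×5 + (1/2)×4×8 = 90.0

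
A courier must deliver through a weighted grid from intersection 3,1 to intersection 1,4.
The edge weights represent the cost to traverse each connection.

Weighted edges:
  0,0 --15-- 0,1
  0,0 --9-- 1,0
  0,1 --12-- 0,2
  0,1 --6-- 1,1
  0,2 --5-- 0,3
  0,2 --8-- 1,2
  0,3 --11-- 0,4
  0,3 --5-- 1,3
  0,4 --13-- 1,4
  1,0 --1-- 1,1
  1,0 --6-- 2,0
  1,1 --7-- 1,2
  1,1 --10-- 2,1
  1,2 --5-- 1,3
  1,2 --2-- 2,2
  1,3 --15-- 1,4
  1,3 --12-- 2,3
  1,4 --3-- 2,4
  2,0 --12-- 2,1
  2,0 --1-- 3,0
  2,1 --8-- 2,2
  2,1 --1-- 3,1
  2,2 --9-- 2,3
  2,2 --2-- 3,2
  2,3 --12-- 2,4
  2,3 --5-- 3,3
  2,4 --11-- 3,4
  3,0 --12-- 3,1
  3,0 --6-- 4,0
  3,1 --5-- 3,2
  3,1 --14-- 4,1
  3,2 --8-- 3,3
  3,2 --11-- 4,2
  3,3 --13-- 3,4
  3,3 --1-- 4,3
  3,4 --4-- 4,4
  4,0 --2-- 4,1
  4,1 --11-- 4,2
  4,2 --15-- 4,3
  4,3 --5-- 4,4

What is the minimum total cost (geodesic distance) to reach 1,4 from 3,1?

Shortest path: 3,1 → 3,2 → 2,2 → 1,2 → 1,3 → 1,4, total weight = 29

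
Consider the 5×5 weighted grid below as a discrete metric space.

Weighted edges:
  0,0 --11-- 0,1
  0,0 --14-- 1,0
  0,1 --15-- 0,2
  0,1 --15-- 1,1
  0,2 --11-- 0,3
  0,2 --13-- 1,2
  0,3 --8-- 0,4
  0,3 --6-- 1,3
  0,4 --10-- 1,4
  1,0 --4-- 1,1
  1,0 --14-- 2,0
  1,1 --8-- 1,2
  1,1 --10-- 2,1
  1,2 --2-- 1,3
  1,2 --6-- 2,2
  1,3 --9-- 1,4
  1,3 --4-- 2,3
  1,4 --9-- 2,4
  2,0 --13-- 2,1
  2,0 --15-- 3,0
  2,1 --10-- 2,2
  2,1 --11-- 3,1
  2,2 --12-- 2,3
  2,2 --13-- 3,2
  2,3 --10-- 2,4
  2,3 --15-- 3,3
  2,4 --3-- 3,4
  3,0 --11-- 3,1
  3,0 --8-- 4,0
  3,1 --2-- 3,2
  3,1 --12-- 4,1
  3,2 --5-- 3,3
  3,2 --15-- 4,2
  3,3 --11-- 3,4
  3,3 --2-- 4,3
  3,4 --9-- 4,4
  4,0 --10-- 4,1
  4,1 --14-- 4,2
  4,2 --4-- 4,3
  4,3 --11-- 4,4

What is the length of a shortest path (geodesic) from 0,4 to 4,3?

Shortest path: 0,4 → 0,3 → 1,3 → 2,3 → 3,3 → 4,3, total weight = 35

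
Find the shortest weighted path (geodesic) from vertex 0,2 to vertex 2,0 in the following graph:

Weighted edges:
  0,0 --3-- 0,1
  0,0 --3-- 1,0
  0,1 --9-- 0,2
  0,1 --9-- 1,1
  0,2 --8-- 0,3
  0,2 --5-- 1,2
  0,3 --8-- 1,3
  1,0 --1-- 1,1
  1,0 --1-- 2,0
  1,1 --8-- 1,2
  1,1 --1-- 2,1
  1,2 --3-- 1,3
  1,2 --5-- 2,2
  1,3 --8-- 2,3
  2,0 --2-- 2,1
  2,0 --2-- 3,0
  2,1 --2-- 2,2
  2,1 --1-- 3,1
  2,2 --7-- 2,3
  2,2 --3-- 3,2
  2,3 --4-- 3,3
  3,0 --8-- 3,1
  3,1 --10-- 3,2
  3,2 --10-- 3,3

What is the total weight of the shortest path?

Shortest path: 0,2 → 1,2 → 2,2 → 2,1 → 2,0, total weight = 14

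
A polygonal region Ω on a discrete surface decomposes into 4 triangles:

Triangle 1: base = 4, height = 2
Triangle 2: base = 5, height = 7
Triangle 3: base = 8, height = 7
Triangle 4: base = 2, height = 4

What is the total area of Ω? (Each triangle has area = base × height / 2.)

(1/2)×4×2 + (1/2)×5×7 + (1/2)×8×7 + (1/2)×2×4 = 53.5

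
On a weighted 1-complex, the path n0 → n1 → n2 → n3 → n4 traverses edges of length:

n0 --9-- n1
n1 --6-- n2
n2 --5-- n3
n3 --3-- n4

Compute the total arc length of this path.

Arc length = 9 + 6 + 5 + 3 = 23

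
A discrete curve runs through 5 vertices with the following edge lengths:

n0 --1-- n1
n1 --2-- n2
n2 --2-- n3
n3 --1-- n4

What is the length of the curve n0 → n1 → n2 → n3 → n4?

Arc length = 1 + 2 + 2 + 1 = 6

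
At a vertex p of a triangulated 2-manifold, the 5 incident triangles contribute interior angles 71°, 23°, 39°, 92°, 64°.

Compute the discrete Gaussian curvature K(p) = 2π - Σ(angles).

Sum of angles = 289°. K = 360° - 289° = 71° = 71π/180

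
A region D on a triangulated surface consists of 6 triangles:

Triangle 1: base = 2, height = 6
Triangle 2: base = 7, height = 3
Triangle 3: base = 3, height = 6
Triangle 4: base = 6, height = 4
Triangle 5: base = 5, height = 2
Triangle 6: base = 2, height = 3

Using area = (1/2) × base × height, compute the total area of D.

(1/2)×2×6 + (1/2)×7×3 + (1/2)×3×6 + (1/2)×6×4 + (1/2)×5×2 + (1/2)×2×3 = 45.5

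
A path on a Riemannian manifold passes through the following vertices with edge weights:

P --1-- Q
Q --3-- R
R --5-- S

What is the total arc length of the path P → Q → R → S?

Arc length = 1 + 3 + 5 = 9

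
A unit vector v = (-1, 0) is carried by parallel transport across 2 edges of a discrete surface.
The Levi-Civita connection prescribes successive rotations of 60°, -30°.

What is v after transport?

Total rotation: 60° + (-30°) = 30°. Final vector: (-0.8660, -0.5000)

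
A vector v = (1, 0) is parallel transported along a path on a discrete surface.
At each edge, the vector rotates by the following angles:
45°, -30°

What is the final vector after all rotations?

Total rotation: 45° + (-30°) = 15°. Final vector: (0.9659, 0.2588)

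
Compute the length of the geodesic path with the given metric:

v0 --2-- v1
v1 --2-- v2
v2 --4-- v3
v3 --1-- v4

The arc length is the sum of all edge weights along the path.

Arc length = 2 + 2 + 4 + 1 = 9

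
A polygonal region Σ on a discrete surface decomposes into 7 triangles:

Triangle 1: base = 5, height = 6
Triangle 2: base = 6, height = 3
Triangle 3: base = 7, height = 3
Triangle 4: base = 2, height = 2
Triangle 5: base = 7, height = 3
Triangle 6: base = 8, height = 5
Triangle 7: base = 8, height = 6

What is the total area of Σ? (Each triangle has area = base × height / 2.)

(1/2)×5×6 + (1/2)×6×3 + (1/2)×7×3 + (1/2)×2×2 + (1/2)×7×3 + (1/2)×8×5 + (1/2)×8×6 = 91.0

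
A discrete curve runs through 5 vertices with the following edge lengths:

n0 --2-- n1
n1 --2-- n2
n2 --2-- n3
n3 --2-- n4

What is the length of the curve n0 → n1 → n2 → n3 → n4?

Arc length = 2 + 2 + 2 + 2 = 8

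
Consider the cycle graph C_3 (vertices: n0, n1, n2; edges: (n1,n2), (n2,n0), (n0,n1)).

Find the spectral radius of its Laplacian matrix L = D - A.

The cycle graph C_n has Laplacian eigenvalues λ_k = 2 − 2cos(2πk/n), k = 0, 1, …, n−1. Here n = 3:
k=0: 2 − 2cos(0) = 0.0; k=1: 2 − 2cos(2π/3) = 3.0; k=2: 2 − 2cos(4π/3) = 3.0.
Laplacian eigenvalues: [0.0, 3.0, 3.0]. Largest eigenvalue (spectral radius) = 3.0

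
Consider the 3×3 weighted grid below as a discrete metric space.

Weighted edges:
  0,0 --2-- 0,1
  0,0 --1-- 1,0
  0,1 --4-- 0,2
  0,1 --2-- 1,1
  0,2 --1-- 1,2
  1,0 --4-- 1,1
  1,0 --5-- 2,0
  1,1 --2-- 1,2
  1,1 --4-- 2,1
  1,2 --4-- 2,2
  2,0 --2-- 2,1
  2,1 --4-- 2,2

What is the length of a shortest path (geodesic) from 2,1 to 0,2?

Shortest path: 2,1 → 1,1 → 1,2 → 0,2, total weight = 7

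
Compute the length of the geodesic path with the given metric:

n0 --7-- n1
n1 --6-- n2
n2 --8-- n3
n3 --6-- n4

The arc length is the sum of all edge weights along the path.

Arc length = 7 + 6 + 8 + 6 = 27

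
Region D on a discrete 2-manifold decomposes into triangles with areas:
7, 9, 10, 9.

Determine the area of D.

7 + 9 + 10 + 9 = 35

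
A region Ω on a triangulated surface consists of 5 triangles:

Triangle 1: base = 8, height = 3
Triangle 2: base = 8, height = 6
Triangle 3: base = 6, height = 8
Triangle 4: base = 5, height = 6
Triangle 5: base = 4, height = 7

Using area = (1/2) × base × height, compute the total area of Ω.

(1/2)×8×3 + (1/2)×8×6 + (1/2)×6×8 + (1/2)×5×6 + (1/2)×4×7 = 89.0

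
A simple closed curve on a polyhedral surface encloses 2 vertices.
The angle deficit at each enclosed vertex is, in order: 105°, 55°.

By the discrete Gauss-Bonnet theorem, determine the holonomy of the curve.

Holonomy = total enclosed curvature = 105° + 55° = 160°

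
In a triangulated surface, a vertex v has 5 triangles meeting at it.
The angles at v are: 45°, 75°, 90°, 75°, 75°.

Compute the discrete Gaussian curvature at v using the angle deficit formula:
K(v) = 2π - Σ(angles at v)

Sum of angles = 360°. K = 360° - 360° = 0°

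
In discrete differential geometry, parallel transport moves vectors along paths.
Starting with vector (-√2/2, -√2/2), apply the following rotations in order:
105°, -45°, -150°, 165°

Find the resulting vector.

Total rotation: 105° + (-45°) + (-150°) + 165° = 75°. Final vector: (0.5000, -0.8660)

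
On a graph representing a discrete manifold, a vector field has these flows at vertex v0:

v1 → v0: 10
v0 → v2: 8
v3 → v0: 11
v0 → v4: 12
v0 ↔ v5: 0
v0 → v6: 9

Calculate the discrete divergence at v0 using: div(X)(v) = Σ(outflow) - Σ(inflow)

Divergence = sum of outgoing flows = (-10) + 8 + (-11) + 12 + 0 + 9 = 8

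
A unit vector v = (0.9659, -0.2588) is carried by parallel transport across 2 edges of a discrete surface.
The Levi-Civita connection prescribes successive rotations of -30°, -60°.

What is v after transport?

Total rotation: (-30°) + (-60°) = -90°. Final vector: (-0.2588, -0.9659)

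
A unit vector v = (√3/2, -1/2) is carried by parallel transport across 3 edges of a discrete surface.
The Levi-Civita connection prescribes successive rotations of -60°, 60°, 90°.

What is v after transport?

Total rotation: (-60°) + 60° + 90° = 90°. Final vector: (0.5000, 0.8660)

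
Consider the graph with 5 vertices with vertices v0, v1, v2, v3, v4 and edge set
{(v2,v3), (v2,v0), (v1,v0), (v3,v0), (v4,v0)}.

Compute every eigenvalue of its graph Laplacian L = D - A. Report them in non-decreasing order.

Degrees: deg(v0) = 4, deg(v1) = 1, deg(v2) = 2, deg(v3) = 2, deg(v4) = 1.
L = D − A with rows/columns ordered (v0, v1, v2, v3, v4):
  [ 4, -1, -1, -1, -1]
  [-1,  1,  0,  0,  0]
  [-1,  0,  2, -1,  0]
  [-1,  0, -1,  2,  0]
  [-1,  0,  0,  0,  1]
Characteristic polynomial: det(λI − L) = λ(λ − 1)²(λ − 3)(λ − 5).
Roots: λ = 0; (λ − 1) = 0 ⇒ λ = 1 (multiplicity 2); (λ − 3) = 0 ⇒ λ = 3; (λ − 5) = 0 ⇒ λ = 5.
(Check: the roots sum (with multiplicity) to 10, matching trace L = Σdeg = 2·5 = 10.)
Laplacian eigenvalues (increasing order): [0.0, 1.0, 1.0, 3.0, 5.0]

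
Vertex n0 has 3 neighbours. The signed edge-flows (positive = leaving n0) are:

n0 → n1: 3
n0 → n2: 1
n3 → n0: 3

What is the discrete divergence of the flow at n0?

Divergence = sum of outgoing flows = 3 + 1 + (-3) = 1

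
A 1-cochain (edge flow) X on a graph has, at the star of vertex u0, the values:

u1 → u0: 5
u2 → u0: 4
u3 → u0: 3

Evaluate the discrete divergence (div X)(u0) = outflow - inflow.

Divergence = sum of outgoing flows = (-5) + (-4) + (-3) = -12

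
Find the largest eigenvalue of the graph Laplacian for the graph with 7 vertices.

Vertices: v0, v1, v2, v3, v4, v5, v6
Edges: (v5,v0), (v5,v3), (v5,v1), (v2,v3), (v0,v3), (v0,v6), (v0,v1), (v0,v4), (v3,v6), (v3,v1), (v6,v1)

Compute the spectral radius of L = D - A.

Degrees: deg(v0) = 5, deg(v1) = 4, deg(v2) = 1, deg(v3) = 5, deg(v4) = 1, deg(v5) = 3, deg(v6) = 3.
L = D − A with rows/columns ordered (v0, v1, v2, v3, v4, v5, v6):
  [ 5, -1,  0, -1, -1, -1, -1]
  [-1,  4,  0, -1,  0, -1, -1]
  [ 0,  0,  1, -1,  0,  0,  0]
  [-1, -1, -1,  5,  0, -1, -1]
  [-1,  0,  0,  0,  1,  0,  0]
  [-1, -1,  0, -1,  0,  3,  0]
  [-1, -1,  0, -1,  0,  0,  3]
Characteristic polynomial: det(λI − L) = λ(λ² − 7λ + 5)(λ² − 7λ + 7)(λ − 3)(λ − 5).
Roots: λ = 0; (λ² − 7λ + 5) = 0 ⇒ λ = (7 ± √29)/2 ≈ 0.8074, 6.1926; (λ² − 7λ + 7) = 0 ⇒ λ = (7 ± √21)/2 ≈ 1.2087, 5.7913; (λ − 3) = 0 ⇒ λ = 3; (λ − 5) = 0 ⇒ λ = 5.
(Check: the roots sum (with multiplicity) to 22, matching trace L = Σdeg = 2·11 = 22.)
Laplacian eigenvalues: [0.0, 0.8074, 1.2087, 3.0, 5.0, 5.7913, 6.1926]. Largest eigenvalue (spectral radius) = 6.1926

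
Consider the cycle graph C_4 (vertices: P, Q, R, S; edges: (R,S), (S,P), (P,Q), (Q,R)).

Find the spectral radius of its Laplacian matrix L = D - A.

The cycle graph C_n has Laplacian eigenvalues λ_k = 2 − 2cos(2πk/n), k = 0, 1, …, n−1. Here n = 4:
k=0: 2 − 2cos(0) = 0.0; k=1: 2 − 2cos(π/2) = 2.0; k=2: 2 − 2cos(π) = 4.0; k=3: 2 − 2cos(3π/2) = 2.0.
Laplacian eigenvalues: [0.0, 2.0, 2.0, 4.0]. Largest eigenvalue (spectral radius) = 4.0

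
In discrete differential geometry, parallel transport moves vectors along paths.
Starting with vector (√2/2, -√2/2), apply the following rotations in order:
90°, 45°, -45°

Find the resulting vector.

Total rotation: 90° + 45° + (-45°) = 90°. Final vector: (0.7071, 0.7071)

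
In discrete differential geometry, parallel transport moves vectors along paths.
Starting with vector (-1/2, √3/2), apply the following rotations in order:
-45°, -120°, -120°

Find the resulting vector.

Total rotation: (-45°) + (-120°) + (-120°) = -285° ≡ 75° (mod 360°). Final vector: (-0.9659, -0.2588)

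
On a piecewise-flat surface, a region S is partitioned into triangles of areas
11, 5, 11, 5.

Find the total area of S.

11 + 5 + 11 + 5 = 32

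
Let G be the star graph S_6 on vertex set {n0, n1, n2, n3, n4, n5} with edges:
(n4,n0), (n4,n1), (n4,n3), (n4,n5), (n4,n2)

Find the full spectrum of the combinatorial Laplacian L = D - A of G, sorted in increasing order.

The star S_6 is the complete bipartite graph K_{1,5} (one hub of degree 5, 5 leaves of degree 1). The Laplacian spectrum of K_{p,q} is 0, p (multiplicity q−1), q (multiplicity p−1), p+q. With p = 1, q = 5: 0 once, 1 with multiplicity 4, and 6 once. (Check: trace L = sum of degrees = 10 = 4·1 + 6.)
Laplacian eigenvalues (increasing order): [0.0, 1.0, 1.0, 1.0, 1.0, 6.0]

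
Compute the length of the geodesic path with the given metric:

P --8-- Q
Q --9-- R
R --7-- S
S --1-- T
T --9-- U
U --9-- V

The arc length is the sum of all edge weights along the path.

Arc length = 8 + 9 + 7 + 1 + 9 + 9 = 43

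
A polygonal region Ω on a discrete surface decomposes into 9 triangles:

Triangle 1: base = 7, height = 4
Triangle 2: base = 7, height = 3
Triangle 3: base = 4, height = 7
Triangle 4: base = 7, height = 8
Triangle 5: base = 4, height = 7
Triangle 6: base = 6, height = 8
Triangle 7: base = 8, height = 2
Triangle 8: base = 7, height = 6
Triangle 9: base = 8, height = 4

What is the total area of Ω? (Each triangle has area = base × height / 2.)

(1/2)×7×4 + (1/2)×7×3 + (1/2)×4×7 + (1/2)×7×8 + (1/2)×4×7 + (1/2)×6×8 + (1/2)×8×2 + (1/2)×7×6 + (1/2)×8×4 = 149.5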